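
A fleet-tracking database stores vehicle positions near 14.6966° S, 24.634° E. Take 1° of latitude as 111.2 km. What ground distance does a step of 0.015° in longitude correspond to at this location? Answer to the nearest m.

One degree of longitude here spans 111200 × cos 14.6966° = 111200 × 0.9673 ≈ 107562 m; 0.015° of that is 1613.43 m.

1613 m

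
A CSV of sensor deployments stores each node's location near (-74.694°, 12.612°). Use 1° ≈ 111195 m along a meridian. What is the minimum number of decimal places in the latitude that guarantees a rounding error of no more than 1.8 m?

One degree of latitude covers 111195 m.
With N decimal places the half-ulp bound is 0.5·10⁻ᴺ°, or 0.5·10⁻ᴺ × 111195 m on the ground.
Need 0.5 × 111195 × 10⁻ᴺ ≤ 1.8 → 10⁻ᴺ ≤ 3.238e-05, so N ≥ 4.49.
At 4 places the error can reach 5.56 m, but 5 places keeps it to 0.556 m.

5 decimal places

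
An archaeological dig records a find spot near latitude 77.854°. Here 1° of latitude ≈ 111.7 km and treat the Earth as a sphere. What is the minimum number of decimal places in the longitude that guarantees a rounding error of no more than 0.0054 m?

7

At 77.854° one degree of longitude covers 111700 × cos 77.854° ≈ 111700 × 0.2104 ≈ 23502.1 m.
With N decimal places the half-ulp bound is 0.5·10⁻ᴺ°, or 0.5·10⁻ᴺ × 23502.1 m on the ground.
Need 0.5 × 23502.1 × 10⁻ᴺ ≤ 0.0054 → 10⁻ᴺ ≤ 4.595e-07, so N ≥ 6.34.
So 7 decimal places suffice (0.00118 m); 6 would allow up to 0.0118 m.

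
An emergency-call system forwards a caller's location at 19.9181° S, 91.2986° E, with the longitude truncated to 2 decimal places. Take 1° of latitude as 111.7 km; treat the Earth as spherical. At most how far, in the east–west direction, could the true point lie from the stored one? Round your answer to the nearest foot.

Truncating at 2 decimal places can drop up to a full unit in the last place, so the longitude may be off by as much as 0.01°.
One degree of longitude at 19.9181° is 111700 × cos 19.9181° ≈ 111700 × 0.9402 = 105018 m.
East–west error: 0.01° × 105018 m/° ≈ 1050.18 m.
In feet: 1050.18 m ÷ 0.3048 ≈ 3445.5 ft.

3445 feet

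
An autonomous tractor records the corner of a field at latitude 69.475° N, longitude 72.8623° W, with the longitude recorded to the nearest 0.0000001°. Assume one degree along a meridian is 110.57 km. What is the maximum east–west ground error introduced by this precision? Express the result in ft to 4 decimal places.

Rounding to 7 decimal places leaves the longitude within ±5e-08° of the true value.
At latitude 69.475° a degree of longitude spans 110570 m × cos 69.475° = 110570 × 0.3506 ≈ 38767.6 m.
So at most 5e-08° × 38767.6 ≈ 0.00193838 m east–west.
In feet: 0.00193838 m ÷ 0.3048 ≈ 0.0063595 ft.

0.0064 ft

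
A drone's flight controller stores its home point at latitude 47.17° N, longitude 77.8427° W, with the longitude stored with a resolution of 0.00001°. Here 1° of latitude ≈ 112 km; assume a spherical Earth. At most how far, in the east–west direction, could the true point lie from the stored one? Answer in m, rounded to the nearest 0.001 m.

With a 0.00001° grid the true value lies within half a step, ±0.00001°/2 = ±5e-06°, of the stored one.
Parallels shrink by cos φ, so at 47.17° a degree of longitude is 112000 × 0.6798 ≈ 76140.4 m.
East–west error: 5e-06° × 76140.4 m/° ≈ 0.380702 m.

0.381 m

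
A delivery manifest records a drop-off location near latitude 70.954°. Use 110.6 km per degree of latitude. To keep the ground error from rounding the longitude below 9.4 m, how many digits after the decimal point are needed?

4 decimal places

At 70.954° one degree of longitude covers 110600 × cos 70.954° ≈ 110600 × 0.3263 ≈ 36091.8 m.
N decimal places → at most half a unit in the last place, 0.5 × 10⁻ᴺ° = 36091.8/2 × 10⁻ᴺ m.
Setting 18045.9 × 10⁻ᴺ ≤ 9.4 gives 10ᴺ ≥ 1920, i.e. N ≥ 3.28.
N = 3 would give 18 m (too coarse); N = 4 gives 1.8 m ≤ 9.4 m.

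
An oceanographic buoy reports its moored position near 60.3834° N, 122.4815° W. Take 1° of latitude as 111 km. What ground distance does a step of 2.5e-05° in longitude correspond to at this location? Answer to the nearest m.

1 m

One degree of longitude here spans 111000 × cos 60.3834° = 111000 × 0.4942 ≈ 54855.5 m; 2.5e-05° of that is 1.37139 m.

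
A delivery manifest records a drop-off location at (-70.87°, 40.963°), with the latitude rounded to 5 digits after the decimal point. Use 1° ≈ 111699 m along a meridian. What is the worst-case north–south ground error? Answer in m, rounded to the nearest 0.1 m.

Rounding to 5 decimal places leaves the latitude within ±5e-06° of the true value.
North–south distance: 5e-06° × 111699 m/° = 0.558495 m.

0.6 m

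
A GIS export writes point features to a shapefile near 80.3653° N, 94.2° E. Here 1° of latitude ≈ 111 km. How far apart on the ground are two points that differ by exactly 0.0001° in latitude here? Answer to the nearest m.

0.0001° × 111000 m/° = 11.1 m.

11 m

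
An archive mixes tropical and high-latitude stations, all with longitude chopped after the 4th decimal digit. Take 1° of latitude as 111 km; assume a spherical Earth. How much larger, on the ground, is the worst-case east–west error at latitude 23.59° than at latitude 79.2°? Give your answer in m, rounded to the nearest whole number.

8 m

Truncating at 4 decimal places can drop up to a full unit in the last place, so the longitude may be off by as much as 0.0001°.
Error at 23.59° = 0.0001° × 111000 × cos 23.59° ≈ 11.1 × 0.9164 = 10.172 m.
Error at 79.2° = 0.0001° × 111000 × cos 79.2° ≈ 11.1 × 0.1874 = 2.0799 m.
Difference: 10.172 − 2.0799 = 8.0925 m.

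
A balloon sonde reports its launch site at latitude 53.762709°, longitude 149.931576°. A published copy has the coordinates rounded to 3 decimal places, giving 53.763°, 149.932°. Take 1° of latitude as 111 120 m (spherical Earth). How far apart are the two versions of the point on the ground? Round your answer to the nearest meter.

43 meters

The latitude changed by -0.000291° and the longitude by -0.000424°.
N–S: -0.000291° × 111120 m/° = -32.3359 m.
East–west at this latitude: -0.000424° × 111120 × cos 53.763° ≈ -0.000424 × 65686 = -27.8509 m.
Combined displacement = (32.3359² + 27.8509²)^½ ≈ 42.6765 m.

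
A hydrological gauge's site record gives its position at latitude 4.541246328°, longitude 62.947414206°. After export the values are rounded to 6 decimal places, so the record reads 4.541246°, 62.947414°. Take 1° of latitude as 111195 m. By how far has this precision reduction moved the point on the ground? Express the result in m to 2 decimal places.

The latitude changed by +0.000000328° and the longitude by +0.000000206°.
N–S: 0.000000328° × 111195 m/° = 0.036472 m.
East–west at this latitude: 0.000000206° × 111195 × cos 4.54125° ≈ 0.000000206 × 110846 = 0.0228343 m.
Combined displacement = (0.036472² + 0.0228343²)^½ ≈ 0.0430303 m.

0.04 m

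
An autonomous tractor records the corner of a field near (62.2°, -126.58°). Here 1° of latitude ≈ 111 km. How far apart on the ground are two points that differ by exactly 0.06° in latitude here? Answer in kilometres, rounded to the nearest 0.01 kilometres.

Along a meridian 0.06° is 0.06 × 111000 = 6660 m.
That is 6660 m = 6.66 km.

6.66 kilometres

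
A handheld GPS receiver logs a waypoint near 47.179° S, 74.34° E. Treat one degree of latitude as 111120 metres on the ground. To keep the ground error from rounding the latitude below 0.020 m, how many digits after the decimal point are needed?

One degree of latitude covers 111120 m.
With N decimal places the half-ulp bound is 0.5·10⁻ᴺ°, or 0.5·10⁻ᴺ × 111120 m on the ground.
Need 0.5 × 111120 × 10⁻ᴺ ≤ 0.020 → 10⁻ᴺ ≤ 3.600e-07, so N ≥ 6.44.
So 7 decimal places suffice (0.00556 m); 6 would allow up to 0.0556 m.

7 decimal places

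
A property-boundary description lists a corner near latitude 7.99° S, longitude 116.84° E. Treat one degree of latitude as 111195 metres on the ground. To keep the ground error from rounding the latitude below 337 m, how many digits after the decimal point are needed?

One degree of latitude covers 111195 m.
With N decimal places the half-ulp bound is 0.5·10⁻ᴺ°, or 0.5·10⁻ᴺ × 111195 m on the ground.
Need 0.5 × 111195 × 10⁻ᴺ ≤ 337 → 10⁻ᴺ ≤ 6.061e-03, so N ≥ 2.22.
At 2 places the error can reach 556 m, but 3 places keeps it to 55.6 m.

3 decimal places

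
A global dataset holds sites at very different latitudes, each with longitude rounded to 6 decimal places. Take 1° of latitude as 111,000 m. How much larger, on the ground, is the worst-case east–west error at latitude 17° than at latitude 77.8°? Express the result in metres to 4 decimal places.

0.0413 metres

Rounding to 6 decimal places leaves the longitude within ±5e-07° of the true value.
At 17°: 5e-07° × 111000 × cos 17° = 5e-07 × 111000 × 0.9563 ≈ 0.053075 m.
Error at 77.8° = 5e-07° × 111000 × cos 77.8° ≈ 0.0555 × 0.2113 = 0.011729 m.
Difference: 0.053075 − 0.011729 = 0.041346 m.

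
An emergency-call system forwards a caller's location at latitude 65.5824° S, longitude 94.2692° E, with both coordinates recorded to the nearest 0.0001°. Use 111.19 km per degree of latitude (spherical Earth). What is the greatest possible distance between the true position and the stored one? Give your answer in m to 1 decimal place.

Rounding to 4 decimal places leaves each coordinate within ±5e-05° of the true value.
North–south component: 5e-05° × 111190 = 5.5595 m.
E–W at 65.5824°: 5e-05° × 111190 × cos 65.5824° = 5e-05 × 111190 × 0.4134 ≈ 2.29821 m.
Worst case both components are at the extreme and orthogonal: √(5.5595² + 2.29821²) ≈ 6.0158 m.

6.0 m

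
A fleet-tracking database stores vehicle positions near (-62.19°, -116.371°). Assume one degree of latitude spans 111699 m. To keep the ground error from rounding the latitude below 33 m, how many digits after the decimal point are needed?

One degree of latitude covers 111699 m.
With N decimal places the half-ulp bound is 0.5·10⁻ᴺ°, or 0.5·10⁻ᴺ × 111699 m on the ground.
Setting 55849.5 × 10⁻ᴺ ≤ 33 gives 10ᴺ ≥ 1692, i.e. N ≥ 3.23.
So 4 decimal places suffice (5.58 m); 3 would allow up to 55.8 m.

4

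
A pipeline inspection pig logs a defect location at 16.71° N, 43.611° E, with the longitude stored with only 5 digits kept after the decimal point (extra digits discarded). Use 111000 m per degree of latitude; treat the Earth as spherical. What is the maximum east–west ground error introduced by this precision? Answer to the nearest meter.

1 meters

Truncating at 5 decimal places can drop up to a full unit in the last place, so the longitude may be off by as much as 1e-05°.
One degree of longitude at 16.71° is 111000 × cos 16.71° ≈ 111000 × 0.9578 = 106313 m.
Maximum E–W displacement: 1e-05 × 106313 = 1.06313 m.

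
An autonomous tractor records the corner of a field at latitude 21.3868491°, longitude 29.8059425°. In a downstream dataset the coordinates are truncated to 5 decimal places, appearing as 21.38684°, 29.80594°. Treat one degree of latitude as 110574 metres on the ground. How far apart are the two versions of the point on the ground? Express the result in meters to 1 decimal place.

The latitude changed by +0.0000091° and the longitude by +0.0000025°.
N–S: 0.0000091° × 110574 m/° = 1.00622 m.
E–W at 21.3868°: 0.0000025° × 110574 × cos 21.3868° = 0.0000025 × 110574 × 0.9311 ≈ 0.2574 m.
Hypotenuse of the two orthogonal shifts: √(1.00622² + 0.2574²) = 1.03862 m.

1.0 meters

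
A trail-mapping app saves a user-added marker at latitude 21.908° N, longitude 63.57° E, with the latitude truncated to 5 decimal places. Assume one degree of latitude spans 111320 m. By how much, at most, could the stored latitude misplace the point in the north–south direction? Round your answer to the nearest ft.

4 ft

Truncating at 5 decimal places can drop up to a full unit in the last place, so the latitude may be off by as much as 1e-05°.
Along the meridian that is 1e-05° × 111320 m/° = 1.1132 m.
In feet: 1.1132 m ÷ 0.3048 ≈ 3.6522 ft.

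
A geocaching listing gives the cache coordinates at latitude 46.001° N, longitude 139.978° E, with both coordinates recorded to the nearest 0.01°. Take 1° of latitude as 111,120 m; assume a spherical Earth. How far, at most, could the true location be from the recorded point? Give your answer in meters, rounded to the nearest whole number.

676 meters

Rounding to 2 decimal places leaves each coordinate within ±0.005° of the true value.
N–S: 0.005° × 111120 m/° = 555.6 m.
East–west component at 46.001°: 0.005° × 111120 × cos 46.001° ≈ 0.005 × 77189 ≈ 385.945 m.
Worst case both components are at the extreme and orthogonal: √(555.6² + 385.945²) ≈ 676.495 m.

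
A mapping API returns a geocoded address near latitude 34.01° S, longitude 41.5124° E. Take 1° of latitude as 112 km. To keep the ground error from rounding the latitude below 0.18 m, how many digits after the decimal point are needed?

6

One degree of latitude covers 112000 m.
Rounding to N decimal places gives at most 0.5 × 10⁻ᴺ degrees of error, i.e. 0.5 × 10⁻ᴺ × 112000 m.
Setting 56000 × 10⁻ᴺ ≤ 0.18 gives 10ᴺ ≥ 3.111e+05, i.e. N ≥ 5.49.
So 6 decimal places suffice (0.056 m); 5 would allow up to 0.56 m.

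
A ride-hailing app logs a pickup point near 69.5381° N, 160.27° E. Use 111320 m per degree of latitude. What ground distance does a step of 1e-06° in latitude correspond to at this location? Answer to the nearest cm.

Along a meridian 1e-06° is 1e-06 × 111320 = 0.11132 m.
That is 0.11132 m = 11.132 cm.

11 cm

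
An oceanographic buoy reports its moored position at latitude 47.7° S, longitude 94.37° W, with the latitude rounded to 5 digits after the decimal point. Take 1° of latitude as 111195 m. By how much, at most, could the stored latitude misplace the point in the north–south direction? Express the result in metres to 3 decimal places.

0.556 metres

Rounding to 5 decimal places leaves the latitude within ±5e-06° of the true value.
So the N–S error is at most 5e-06 × 111195 = 0.555975 m.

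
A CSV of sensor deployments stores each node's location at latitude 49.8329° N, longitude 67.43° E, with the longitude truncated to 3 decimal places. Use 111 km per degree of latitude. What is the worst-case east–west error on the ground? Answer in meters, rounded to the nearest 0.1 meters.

Truncating at 3 decimal places can drop up to a full unit in the last place, so the longitude may be off by as much as 0.001°.
One degree of longitude at 49.8329° is 111000 × cos 49.8329° ≈ 111000 × 0.6450 = 71597.1 m.
So at most 0.001° × 71597.1 ≈ 71.5971 m east–west.

71.6 meters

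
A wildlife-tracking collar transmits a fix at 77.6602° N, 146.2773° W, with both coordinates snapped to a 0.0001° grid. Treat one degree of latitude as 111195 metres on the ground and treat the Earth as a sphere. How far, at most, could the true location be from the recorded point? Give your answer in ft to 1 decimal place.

With a 0.0001° grid the true value lies within half a step, ±0.0001°/2 = ±5e-05°, of the stored one.
Latitude error → 5e-05 × 111195 = 5.55975 m along the meridian.
East–west component at 77.6602°: 5e-05° × 111195 × cos 77.6602° ≈ 5e-05 × 23763.4 ≈ 1.18817 m.
Combining orthogonally: (5.55975² + 1.18817²)^½ ≈ 5.68529 m.
In feet: 5.68529 m ÷ 0.3048 ≈ 18.653 ft.

18.7 ft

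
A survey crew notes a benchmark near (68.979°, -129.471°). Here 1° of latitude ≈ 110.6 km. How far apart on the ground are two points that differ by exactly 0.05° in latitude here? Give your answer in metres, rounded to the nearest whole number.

0.05° × 110600 m/° = 5530 m.

5530 metres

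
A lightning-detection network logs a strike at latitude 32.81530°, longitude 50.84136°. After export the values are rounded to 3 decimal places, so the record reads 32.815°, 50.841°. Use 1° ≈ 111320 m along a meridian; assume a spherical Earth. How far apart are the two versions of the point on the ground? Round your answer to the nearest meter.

47 meters

Δlat = 32.81530 − 32.815 = +0.00030°; Δlon = 50.84136 − 50.841 = +0.00036°.
N–S: 0.00030° × 111320 m/° = 33.396 m.
East–west at this latitude: 0.00036° × 111320 × cos 32.815° ≈ 0.00036 × 93556.1 = 33.6802 m.
Hypotenuse of the two orthogonal shifts: √(33.396² + 33.6802²) = 47.4305 m.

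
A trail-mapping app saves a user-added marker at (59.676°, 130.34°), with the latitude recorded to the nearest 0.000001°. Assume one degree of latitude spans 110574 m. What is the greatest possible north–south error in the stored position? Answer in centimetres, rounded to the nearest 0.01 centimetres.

Rounding to 6 decimal places leaves the latitude within ±5e-07° of the true value.
Along the meridian that is 5e-07° × 110574 m/° = 0.055287 m.
That is 0.055287 m = 5.5287 cm.

5.53 centimetres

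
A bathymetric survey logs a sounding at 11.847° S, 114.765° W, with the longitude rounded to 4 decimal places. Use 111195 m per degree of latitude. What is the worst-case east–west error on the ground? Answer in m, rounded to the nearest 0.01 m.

5.44 m

Rounding to 4 decimal places leaves the longitude within ±5e-05° of the true value.
At latitude 11.847° a degree of longitude spans 111195 m × cos 11.847° = 111195 × 0.9787 ≈ 108826 m.
So at most 5e-05° × 108826 ≈ 5.44132 m east–west.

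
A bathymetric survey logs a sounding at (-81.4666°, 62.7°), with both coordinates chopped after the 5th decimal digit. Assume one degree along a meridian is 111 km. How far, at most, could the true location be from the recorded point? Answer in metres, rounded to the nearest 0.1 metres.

Truncating at 5 decimal places can drop up to a full unit in the last place, so each coordinate may be off by as much as 1e-05°.
N–S: 1e-05° × 111000 m/° = 1.11 m.
East–west component at 81.4666°: 1e-05° × 111000 × cos 81.4666° ≈ 1e-05 × 16470.8 ≈ 0.164708 m.
Worst case both components are at the extreme and orthogonal: √(1.11² + 0.164708²) ≈ 1.12215 m.

1.1 metres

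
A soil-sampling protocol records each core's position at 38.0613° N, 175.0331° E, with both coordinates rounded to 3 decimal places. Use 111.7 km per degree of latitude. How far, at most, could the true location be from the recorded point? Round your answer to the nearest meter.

71 meters

Rounding to 3 decimal places leaves each coordinate within ±0.0005° of the true value.
Latitude error → 0.0005 × 111700 = 55.85 m along the meridian.
E–W at 38.0613°: 0.0005° × 111700 × cos 38.0613° = 0.0005 × 111700 × 0.7874 ≈ 43.9736 m.
Combining orthogonally: (55.85² + 43.9736²)^½ ≈ 71.0837 m.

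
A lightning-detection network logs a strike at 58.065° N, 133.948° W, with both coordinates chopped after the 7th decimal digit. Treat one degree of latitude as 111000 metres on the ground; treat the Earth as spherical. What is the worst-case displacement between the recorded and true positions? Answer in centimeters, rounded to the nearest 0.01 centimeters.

1.26 centimeters

Truncating at 7 decimal places can drop up to a full unit in the last place, so each coordinate may be off by as much as 1e-07°.
N–S: 1e-07° × 111000 m/° = 0.0111 m.
Longitude error → 1e-07 × 111000 × cos 58.065° = 1e-07 × 111000 × 0.5290 ≈ 0.00587142 m.
The two errors are perpendicular, so the maximum displacement is √(0.0111² + 0.00587142²) ≈ 0.0125572 m.
That is 0.0125572 m = 1.2557 cm.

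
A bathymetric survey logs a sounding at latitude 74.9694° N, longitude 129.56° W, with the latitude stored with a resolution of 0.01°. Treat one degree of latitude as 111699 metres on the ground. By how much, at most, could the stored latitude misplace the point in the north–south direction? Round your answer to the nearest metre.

558 metres

With a 0.01° grid the true value lies within half a step, ±0.01°/2 = ±0.005°, of the stored one.
North–south distance: 0.005° × 111699 m/° = 558.495 m.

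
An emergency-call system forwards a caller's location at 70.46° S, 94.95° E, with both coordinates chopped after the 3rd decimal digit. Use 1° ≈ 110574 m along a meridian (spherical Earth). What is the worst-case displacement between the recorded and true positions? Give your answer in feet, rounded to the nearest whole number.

383 feet

Truncating at 3 decimal places can drop up to a full unit in the last place, so each coordinate may be off by as much as 0.001°.
North–south component: 0.001° × 110574 = 110.574 m.
Longitude error → 0.001 × 110574 × cos 70.46° = 0.001 × 110574 × 0.3345 ≈ 36.9831 m.
The two errors are perpendicular, so the maximum displacement is √(110.574² + 36.9831²) ≈ 116.595 m.
In feet: 116.595 m ÷ 0.3048 ≈ 382.53 ft.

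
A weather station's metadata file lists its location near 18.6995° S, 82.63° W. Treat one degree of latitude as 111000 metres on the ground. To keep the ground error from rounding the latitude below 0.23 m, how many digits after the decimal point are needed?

One degree of latitude covers 111000 m.
With N decimal places the half-ulp bound is 0.5·10⁻ᴺ°, or 0.5·10⁻ᴺ × 111000 m on the ground.
Need 0.5 × 111000 × 10⁻ᴺ ≤ 0.23 → 10⁻ᴺ ≤ 4.144e-06, so N ≥ 5.38.
So 6 decimal places suffice (0.0555 m); 5 would allow up to 0.555 m.

6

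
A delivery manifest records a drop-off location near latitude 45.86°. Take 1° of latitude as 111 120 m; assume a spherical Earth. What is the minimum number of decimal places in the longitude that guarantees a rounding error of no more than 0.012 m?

At 45.86° one degree of longitude covers 111120 × cos 45.86° ≈ 111120 × 0.6964 ≈ 77385.5 m.
Rounding to N decimal places gives at most 0.5 × 10⁻ᴺ degrees of error, i.e. 0.5 × 10⁻ᴺ × 77385.5 m.
Setting 38692.8 × 10⁻ᴺ ≤ 0.012 gives 10ᴺ ≥ 3.224e+06, i.e. N ≥ 6.51.
So 7 decimal places suffice (0.00387 m); 6 would allow up to 0.0387 m.

7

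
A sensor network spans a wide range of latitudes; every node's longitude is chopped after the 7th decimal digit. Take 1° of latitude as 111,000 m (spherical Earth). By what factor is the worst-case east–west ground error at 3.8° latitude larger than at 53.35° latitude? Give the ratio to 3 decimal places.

Truncating at 7 decimal places can drop up to a full unit in the last place, so the longitude may be off by as much as 1e-07°.
At 3.8°: 1e-07° × 111000 × cos 3.8° = 1e-07 × 111000 × 0.9978 ≈ 0.011076 m.
Error at 53.35° = 1e-07° × 111000 × cos 53.35° ≈ 0.0111 × 0.5969 = 0.0066259 m.
The ratio reduces to cos 3.8° / cos 53.35° = 0.9978/0.5969 ≈ 1.6716.

1.672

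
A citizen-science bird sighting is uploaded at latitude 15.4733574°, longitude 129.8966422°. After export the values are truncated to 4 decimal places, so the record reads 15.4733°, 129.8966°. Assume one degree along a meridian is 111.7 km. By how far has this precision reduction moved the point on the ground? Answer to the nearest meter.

8 meters

The latitude changed by +0.0000574° and the longitude by +0.0000422°.
N–S: 0.0000574° × 111700 m/° = 6.41158 m.
E–W at 15.4733°: 0.0000422° × 111700 × cos 15.4733° = 0.0000422 × 111700 × 0.9638 ≈ 4.54289 m.
Distance: √(6.41158² + 4.54289²) ≈ 7.85788 m.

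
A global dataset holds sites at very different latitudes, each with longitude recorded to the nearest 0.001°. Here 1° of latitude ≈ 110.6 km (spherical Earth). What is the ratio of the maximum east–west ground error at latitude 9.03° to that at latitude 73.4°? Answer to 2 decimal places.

3.46

Rounding to 3 decimal places leaves the longitude within ±0.0005° of the true value.
Error at 9.03° = 0.0005° × 110600 × cos 9.03° ≈ 55.3 × 0.9876 = 54.615 m.
Error at 73.4° = 0.0005° × 110600 × cos 73.4° ≈ 55.3 × 0.2857 = 15.799 m.
The ratio reduces to cos 9.03° / cos 73.4° = 0.9876/0.2857 ≈ 3.4569.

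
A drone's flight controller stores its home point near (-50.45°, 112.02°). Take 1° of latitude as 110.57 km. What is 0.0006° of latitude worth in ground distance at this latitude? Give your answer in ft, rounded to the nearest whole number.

0.0006° × 110570 m/° = 66.342 m.
Converting: 66.342 m × 3.2808 ft/m ≈ 217.66 ft.

218 ft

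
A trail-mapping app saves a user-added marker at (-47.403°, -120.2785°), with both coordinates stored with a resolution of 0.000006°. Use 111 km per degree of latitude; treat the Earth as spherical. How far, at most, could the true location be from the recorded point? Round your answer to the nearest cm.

40 cm

With a 0.000006° grid the true value lies within half a step, ±0.000006°/2 = ±3e-06°, of the stored one.
N–S: 3e-06° × 111000 m/° = 0.333 m.
East–west component at 47.403°: 3e-06° × 111000 × cos 47.403° ≈ 3e-06 × 75129 ≈ 0.225387 m.
The two errors are perpendicular, so the maximum displacement is √(0.333² + 0.225387²) ≈ 0.402105 m.
That is 0.402105 m = 40.21 cm.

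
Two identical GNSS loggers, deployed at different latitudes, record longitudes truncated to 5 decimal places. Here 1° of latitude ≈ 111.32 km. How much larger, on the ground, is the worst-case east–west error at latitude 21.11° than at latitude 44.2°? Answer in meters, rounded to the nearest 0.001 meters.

0.240 meters

Truncating at 5 decimal places can drop up to a full unit in the last place, so the longitude may be off by as much as 1e-05°.
At 21.11°: 1e-05° × 111320 × cos 21.11° = 1e-05 × 111320 × 0.9329 ≈ 1.0385 m.
At 44.2°: 1e-05° × 111320 × cos 44.2° = 1e-05 × 111320 × 0.7169 ≈ 0.79806 m.
Difference: 1.0385 − 0.79806 = 0.24043 m.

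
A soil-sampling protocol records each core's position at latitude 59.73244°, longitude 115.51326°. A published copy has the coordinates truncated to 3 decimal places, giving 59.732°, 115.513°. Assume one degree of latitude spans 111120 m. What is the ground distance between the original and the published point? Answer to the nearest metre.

The latitude changed by +0.00044° and the longitude by +0.00026°.
North–south shift: 0.00044 × 111120 = 48.8928 m.
East–west at this latitude: 0.00026° × 111120 × cos 59.732° ≈ 0.00026 × 56009.5 = 14.5625 m.
Distance: √(48.8928² + 14.5625²) ≈ 51.0154 m.

51 metres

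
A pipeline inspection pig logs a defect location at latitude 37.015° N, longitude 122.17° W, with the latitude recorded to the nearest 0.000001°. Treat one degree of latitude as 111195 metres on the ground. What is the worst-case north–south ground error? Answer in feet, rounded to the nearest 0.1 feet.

0.2 feet

Rounding to 6 decimal places leaves the latitude within ±5e-07° of the true value.
So the N–S error is at most 5e-07 × 111195 = 0.0555975 m.
Converting: 0.0555975 m × 3.2808 ft/m ≈ 0.18241 ft.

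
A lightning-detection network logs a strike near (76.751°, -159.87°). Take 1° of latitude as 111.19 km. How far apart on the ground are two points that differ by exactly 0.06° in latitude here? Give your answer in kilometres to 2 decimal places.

6.67 kilometres

0.06° × 111190 m/° = 6671.4 m.
That is 6671.4 m = 6.6714 km.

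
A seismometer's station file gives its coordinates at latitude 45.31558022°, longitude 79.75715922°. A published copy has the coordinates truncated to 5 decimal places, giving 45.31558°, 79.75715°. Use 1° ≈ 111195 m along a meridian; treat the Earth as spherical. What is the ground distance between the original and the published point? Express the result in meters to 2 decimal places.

The latitude changed by +0.00000022° and the longitude by +0.00000922°.
North–south shift: 0.00000022 × 111195 = 0.0244629 m.
E–W at 45.3156°: 0.00000922° × 111195 × cos 45.3156° = 0.00000922 × 111195 × 0.7032 ≈ 0.720935 m.
Combined displacement = (0.0244629² + 0.720935²)^½ ≈ 0.72135 m.

0.72 meters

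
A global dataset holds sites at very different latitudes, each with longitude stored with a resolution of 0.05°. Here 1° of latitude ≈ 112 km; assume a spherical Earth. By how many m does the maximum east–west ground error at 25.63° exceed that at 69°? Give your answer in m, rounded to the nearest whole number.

With a 0.05° grid the true value lies within half a step, ±0.05°/2 = ±0.025°, of the stored one.
Error at 25.63° = 0.025° × 112000 × cos 25.63° ≈ 2800 × 0.9016 = 2524.5 m.
At 69°: 0.025° × 112000 × cos 69° = 0.025 × 112000 × 0.3584 ≈ 1003.4 m.
Difference: 2524.5 − 1003.4 = 1521.1 m.

1521 m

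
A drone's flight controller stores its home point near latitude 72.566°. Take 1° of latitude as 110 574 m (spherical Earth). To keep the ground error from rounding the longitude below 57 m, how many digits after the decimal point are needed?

At 72.566° one degree of longitude covers 110574 × cos 72.566° ≈ 110574 × 0.2996 ≈ 33128.7 m.
Rounding to N decimal places gives at most 0.5 × 10⁻ᴺ degrees of error, i.e. 0.5 × 10⁻ᴺ × 33128.7 m.
Need 0.5 × 33128.7 × 10⁻ᴺ ≤ 57 → 10⁻ᴺ ≤ 3.441e-03, so N ≥ 2.46.
N = 2 would give 166 m (too coarse); N = 3 gives 16.6 m ≤ 57 m.

3 decimal places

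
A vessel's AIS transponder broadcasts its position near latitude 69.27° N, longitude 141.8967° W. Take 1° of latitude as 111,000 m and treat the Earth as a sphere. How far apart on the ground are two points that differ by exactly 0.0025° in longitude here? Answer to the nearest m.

98 m

0.0025° of longitude at 69.27° is 0.0025 × 111000 × cos 69.27° ≈ 0.0025 × 39290.1 = 98.2252 m.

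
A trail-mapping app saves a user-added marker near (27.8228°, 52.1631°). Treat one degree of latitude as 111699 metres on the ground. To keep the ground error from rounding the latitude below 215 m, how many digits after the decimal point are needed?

One degree of latitude covers 111699 m.
With N decimal places the half-ulp bound is 0.5·10⁻ᴺ°, or 0.5·10⁻ᴺ × 111699 m on the ground.
Need 0.5 × 111699 × 10⁻ᴺ ≤ 215 → 10⁻ᴺ ≤ 3.850e-03, so N ≥ 2.41.
At 2 places the error can reach 558 m, but 3 places keeps it to 55.8 m.

3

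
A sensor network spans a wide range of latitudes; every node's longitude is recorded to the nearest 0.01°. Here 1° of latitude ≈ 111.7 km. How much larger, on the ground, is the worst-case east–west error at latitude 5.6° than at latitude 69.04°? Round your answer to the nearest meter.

356 meters

Rounding to 2 decimal places leaves the longitude within ±0.005° of the true value.
Error at 5.6° = 0.005° × 111700 × cos 5.6° ≈ 558.5 × 0.9952 = 555.83 m.
At 69.04°: 0.005° × 111700 × cos 69.04° = 0.005 × 111700 × 0.3577 ≈ 199.78 m.
So the lower-latitude error exceeds the higher by 555.83 − 199.78 = 356.05 m.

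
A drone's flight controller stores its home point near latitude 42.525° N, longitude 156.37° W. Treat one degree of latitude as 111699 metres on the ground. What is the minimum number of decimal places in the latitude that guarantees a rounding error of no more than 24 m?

4 decimal places

One degree of latitude covers 111699 m.
N decimal places → at most half a unit in the last place, 0.5 × 10⁻ᴺ° = 111699/2 × 10⁻ᴺ m.
Need 0.5 × 111699 × 10⁻ᴺ ≤ 24 → 10⁻ᴺ ≤ 4.297e-04, so N ≥ 3.37.
N = 3 would give 55.8 m (too coarse); N = 4 gives 5.58 m ≤ 24 m.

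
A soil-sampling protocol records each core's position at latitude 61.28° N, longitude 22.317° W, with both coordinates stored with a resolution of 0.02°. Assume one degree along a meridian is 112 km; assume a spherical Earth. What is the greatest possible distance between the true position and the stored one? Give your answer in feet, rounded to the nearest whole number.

4077 feet

With a 0.02° grid the true value lies within half a step, ±0.02°/2 = ±0.01°, of the stored one.
N–S: 0.01° × 112000 m/° = 1120 m.
E–W at 61.28°: 0.01° × 112000 × cos 61.28° = 0.01 × 112000 × 0.4805 ≈ 538.193 m.
Combining orthogonally: (1120² + 538.193²)^½ ≈ 1242.6 m.
Converting: 1242.6 m × 3.2808 ft/m ≈ 4076.8 ft.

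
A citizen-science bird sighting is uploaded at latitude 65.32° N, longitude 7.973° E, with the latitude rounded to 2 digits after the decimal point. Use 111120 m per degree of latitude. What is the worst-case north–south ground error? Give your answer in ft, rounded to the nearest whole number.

Rounding to 2 decimal places leaves the latitude within ±0.005° of the true value.
North–south distance: 0.005° × 111120 m/° = 555.6 m.
Converting: 555.6 m × 3.2808 ft/m ≈ 1822.8 ft.

1823 ft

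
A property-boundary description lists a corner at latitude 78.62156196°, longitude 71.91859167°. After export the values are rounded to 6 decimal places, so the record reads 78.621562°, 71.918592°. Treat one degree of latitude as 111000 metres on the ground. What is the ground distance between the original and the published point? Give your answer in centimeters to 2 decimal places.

The latitude changed by -0.00000004° and the longitude by -0.00000033°.
N–S: -0.00000004° × 111000 m/° = -0.00444 m.
E–W at 78.6216°: -0.00000033° × 111000 × cos 78.6216° = -0.00000033 × 111000 × 0.1973 ≈ -0.00722668 m.
Combined displacement = (0.00444² + 0.00722668²)^½ ≈ 0.00848165 m.
That is 0.00848165 m = 0.84817 cm.

0.85 centimeters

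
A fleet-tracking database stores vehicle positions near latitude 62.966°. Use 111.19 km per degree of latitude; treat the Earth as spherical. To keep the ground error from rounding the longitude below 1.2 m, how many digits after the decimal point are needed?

5

At 62.966° one degree of longitude covers 111190 × cos 62.966° ≈ 111190 × 0.4545 ≈ 50538 m.
Rounding to N decimal places gives at most 0.5 × 10⁻ᴺ degrees of error, i.e. 0.5 × 10⁻ᴺ × 50538 m.
Need 0.5 × 50538 × 10⁻ᴺ ≤ 1.2 → 10⁻ᴺ ≤ 4.749e-05, so N ≥ 4.32.
So 5 decimal places suffice (0.253 m); 4 would allow up to 2.53 m.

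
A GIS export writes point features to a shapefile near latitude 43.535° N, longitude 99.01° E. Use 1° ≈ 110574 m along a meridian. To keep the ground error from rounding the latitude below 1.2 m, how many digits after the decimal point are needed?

5 decimal places

One degree of latitude covers 110574 m.
With N decimal places the half-ulp bound is 0.5·10⁻ᴺ°, or 0.5·10⁻ᴺ × 110574 m on the ground.
Need 0.5 × 110574 × 10⁻ᴺ ≤ 1.2 → 10⁻ᴺ ≤ 2.170e-05, so N ≥ 4.66.
At 4 places the error can reach 5.53 m, but 5 places keeps it to 0.553 m.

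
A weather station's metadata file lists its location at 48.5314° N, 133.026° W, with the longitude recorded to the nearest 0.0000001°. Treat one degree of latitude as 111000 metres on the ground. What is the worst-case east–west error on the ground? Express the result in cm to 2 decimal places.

0.37 cm

Rounding to 7 decimal places leaves the longitude within ±5e-08° of the true value.
Parallels shrink by cos φ, so at 48.5314° a degree of longitude is 111000 × 0.6622 ≈ 73505.3 m.
Maximum E–W displacement: 5e-08 × 73505.3 = 0.00367526 m.
That is 0.00367526 m = 0.36753 cm.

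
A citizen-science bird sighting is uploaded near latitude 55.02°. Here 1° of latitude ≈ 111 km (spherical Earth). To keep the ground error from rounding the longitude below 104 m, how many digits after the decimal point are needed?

At 55.02° one degree of longitude covers 111000 × cos 55.02° ≈ 111000 × 0.5733 ≈ 63635.2 m.
Rounding to N decimal places gives at most 0.5 × 10⁻ᴺ degrees of error, i.e. 0.5 × 10⁻ᴺ × 63635.2 m.
Setting 31817.6 × 10⁻ᴺ ≤ 104 gives 10ᴺ ≥ 305.9, i.e. N ≥ 2.49.
N = 2 would give 318 m (too coarse); N = 3 gives 31.8 m ≤ 104 m.

3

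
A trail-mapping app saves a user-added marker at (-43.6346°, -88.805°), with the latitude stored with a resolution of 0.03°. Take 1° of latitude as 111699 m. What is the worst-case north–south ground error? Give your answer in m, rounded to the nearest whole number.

With a 0.03° grid the true value lies within half a step, ±0.03°/2 = ±0.015°, of the stored one.
So the N–S error is at most 0.015 × 111699 = 1675.48 m.

1675 m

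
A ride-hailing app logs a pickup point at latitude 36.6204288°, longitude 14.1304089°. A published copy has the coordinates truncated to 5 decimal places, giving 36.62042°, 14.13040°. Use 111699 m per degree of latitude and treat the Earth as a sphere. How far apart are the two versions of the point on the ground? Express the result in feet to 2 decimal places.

4.15 feet

The latitude changed by +0.0000088° and the longitude by +0.0000089°.
North–south shift: 0.0000088 × 111699 = 0.982951 m.
E–W at 36.6204°: 0.0000089° × 111699 × cos 36.6204° = 0.0000089 × 111699 × 0.8026 ≈ 0.797886 m.
Distance: √(0.982951² + 0.797886²) ≈ 1.26602 m.
Converting: 1.26602 m × 3.2808 ft/m ≈ 4.1536 ft.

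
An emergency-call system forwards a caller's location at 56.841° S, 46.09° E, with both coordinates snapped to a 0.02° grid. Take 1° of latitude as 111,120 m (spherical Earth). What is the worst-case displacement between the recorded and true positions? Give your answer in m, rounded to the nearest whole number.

With a 0.02° grid the true value lies within half a step, ±0.02°/2 = ±0.01°, of the stored one.
N–S: 0.01° × 111120 m/° = 1111.2 m.
Longitude error → 0.01 × 111120 × cos 56.841° = 0.01 × 111120 × 0.5470 ≈ 607.787 m.
The two errors are perpendicular, so the maximum displacement is √(1111.2² + 607.787²) ≈ 1266.56 m.

1267 m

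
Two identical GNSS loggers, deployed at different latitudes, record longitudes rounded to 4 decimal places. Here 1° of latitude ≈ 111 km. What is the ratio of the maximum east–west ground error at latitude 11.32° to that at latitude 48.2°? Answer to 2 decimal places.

Rounding to 4 decimal places leaves the longitude within ±5e-05° of the true value.
Error at 11.32° = 5e-05° × 111000 × cos 11.32° ≈ 5.55 × 0.9805 = 5.442 m.
Error at 48.2° = 5e-05° × 111000 × cos 48.2° ≈ 5.55 × 0.6665 = 3.6993 m.
Ratio: 5.442 / 3.6993 = cos 11.32° / cos 48.2° ≈ 1.4711.

1.47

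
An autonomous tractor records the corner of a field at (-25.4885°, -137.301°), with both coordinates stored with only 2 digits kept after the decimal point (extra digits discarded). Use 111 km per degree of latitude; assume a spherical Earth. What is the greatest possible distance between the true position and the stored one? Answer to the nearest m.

Truncating at 2 decimal places can drop up to a full unit in the last place, so each coordinate may be off by as much as 0.01°.
N–S: 0.01° × 111000 m/° = 1110 m.
Longitude error → 0.01 × 111000 × cos 25.4885° = 0.01 × 111000 × 0.9027 ≈ 1001.97 m.
Worst case both components are at the extreme and orthogonal: √(1110² + 1001.97²) ≈ 1495.34 m.

1495 m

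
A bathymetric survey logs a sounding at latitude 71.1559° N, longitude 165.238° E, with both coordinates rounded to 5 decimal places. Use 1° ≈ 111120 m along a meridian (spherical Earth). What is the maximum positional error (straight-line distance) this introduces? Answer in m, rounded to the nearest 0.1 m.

Rounding to 5 decimal places leaves each coordinate within ±5e-06° of the true value.
N–S: 5e-06° × 111120 m/° = 0.5556 m.
Longitude error → 5e-06 × 111120 × cos 71.1559° = 5e-06 × 111120 × 0.3230 ≈ 0.179456 m.
The two errors are perpendicular, so the maximum displacement is √(0.5556² + 0.179456²) ≈ 0.583863 m.

0.6 m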